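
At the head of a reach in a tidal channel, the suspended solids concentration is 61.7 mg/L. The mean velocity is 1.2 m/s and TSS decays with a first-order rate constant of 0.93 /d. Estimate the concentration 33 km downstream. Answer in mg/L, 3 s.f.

45.9 mg/L

Travel time t = 33 km / 1.2 m/s = 3.3e+04/1.2 = 2.75e+04 s = 0.3183 d.
First-order decay: C = 61.7·exp(−0.93·0.3183) = 61.7·0.7438 = 45.89 mg/L.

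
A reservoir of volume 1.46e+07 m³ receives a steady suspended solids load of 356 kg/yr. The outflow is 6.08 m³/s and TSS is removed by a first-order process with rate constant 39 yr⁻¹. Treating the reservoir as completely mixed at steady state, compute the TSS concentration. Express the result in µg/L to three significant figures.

0.468 µg/L

Outflow Q = 6.08 m³/s × 3.156e+07 s/yr = 1.919e+08 m³/yr.
Steady-state CSTR mass balance: W = Q·C + k·V·C, so C = W/(Q + kV).
Q + kV = 1.919e+08 + 39·1.46e+07 = 7.613e+08 m³/yr.
C = 356/7.613e+08 = 4.676e-07 kg/m³ = 0.0004676 mg/L = 0.4676 µg/L.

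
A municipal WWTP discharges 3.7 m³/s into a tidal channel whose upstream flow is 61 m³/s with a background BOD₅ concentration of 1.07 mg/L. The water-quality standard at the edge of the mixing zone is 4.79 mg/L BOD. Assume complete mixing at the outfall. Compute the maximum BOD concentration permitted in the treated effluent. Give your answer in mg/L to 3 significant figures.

Mass balance: 4.79·64.7 = 3.7·Cₑ + 61·1.07.
Cₑ = (309.9 − 65.27) / 3.7 = 66.12 mg/L.

66.1 mg/L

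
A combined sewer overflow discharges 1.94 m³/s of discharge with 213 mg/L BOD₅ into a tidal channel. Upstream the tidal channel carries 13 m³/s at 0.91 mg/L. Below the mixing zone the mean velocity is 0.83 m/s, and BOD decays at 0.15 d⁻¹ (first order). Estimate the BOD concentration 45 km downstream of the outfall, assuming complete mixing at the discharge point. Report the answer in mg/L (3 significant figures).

After complete mixing, C₀ = (1.94·213 + 13·0.91) / 14.94 = 28.45 mg/L.
Travel time t = 4.5e+04 m / 0.83 m/s = 5.422e+04 s = 0.6275 d.
C = 28.45·exp(−0.15·0.6275) = 28.45·0.9102 = 25.89 mg/L.

25.9 mg/L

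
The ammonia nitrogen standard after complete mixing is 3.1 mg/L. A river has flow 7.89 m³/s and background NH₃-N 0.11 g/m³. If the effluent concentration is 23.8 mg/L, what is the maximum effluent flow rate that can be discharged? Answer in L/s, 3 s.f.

Mass balance at complete mixing: C_std·(Q_w + Q_r) = Q_w·C_e + Q_r·C_b.
Rearranging, Q_w = Q_r·(C_std − C_b)/(C_e − C_std) = 7.89·(3.1 − 0.11) / (23.8 − 3.1) = 1.14 m³/s.
= 1140 L/s.

1140 L/s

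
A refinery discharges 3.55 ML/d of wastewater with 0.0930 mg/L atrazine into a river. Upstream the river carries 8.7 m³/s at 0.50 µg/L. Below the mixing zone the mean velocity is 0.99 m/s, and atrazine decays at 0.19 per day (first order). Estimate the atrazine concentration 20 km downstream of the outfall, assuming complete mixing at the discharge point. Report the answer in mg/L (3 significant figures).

3.55 ML/d = 0.04109 m³/s.
0.50 µg/L = 0.0005 mg/L.
After complete mixing, C₀ = (0.04109·0.093 + 8.7·0.0005) / 8.741 = 0.0009348 mg/L.
Travel time t = 2e+04 m / 0.99 m/s = 2.02e+04 s = 0.2338 d.
C = 0.0009348·exp(−0.19·0.2338) = 0.0009348·0.9565 = 0.0008942 mg/L.

0.000894 mg/L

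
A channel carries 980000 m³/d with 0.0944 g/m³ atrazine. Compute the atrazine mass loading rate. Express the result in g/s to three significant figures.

980000 m³/d = 11.34 m³/s.
Mass flux = Q·C = 11.34 m³/s × 0.0944 g/m³ = 1.071 g/s.

1.07 g/s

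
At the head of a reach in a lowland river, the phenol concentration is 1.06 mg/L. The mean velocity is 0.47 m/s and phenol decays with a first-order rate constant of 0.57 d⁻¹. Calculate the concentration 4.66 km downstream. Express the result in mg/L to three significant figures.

0.993 mg/L

Travel time t = 4.66 km / 0.47 m/s = 4660/0.47 = 9915 s = 0.1148 d.
First-order decay: C = 1.06·exp(−0.57·0.1148) = 1.06·0.9367 = 0.9929 mg/L.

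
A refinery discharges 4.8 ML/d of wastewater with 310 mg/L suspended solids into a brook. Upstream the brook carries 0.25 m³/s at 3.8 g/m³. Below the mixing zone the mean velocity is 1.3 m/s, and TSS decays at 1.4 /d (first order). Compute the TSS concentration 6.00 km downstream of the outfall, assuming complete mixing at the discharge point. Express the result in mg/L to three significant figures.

4.8 ML/d = 0.05556 m³/s.
After complete mixing, C₀ = (0.05556·310 + 0.25·3.8) / 0.3056 = 59.47 mg/L.
Travel time t = 6000 m / 1.3 m/s = 4615 s = 0.05342 d.
C = 59.47·exp(−1.4·0.05342) = 59.47·0.9279 = 55.19 mg/L.

55.2 mg/L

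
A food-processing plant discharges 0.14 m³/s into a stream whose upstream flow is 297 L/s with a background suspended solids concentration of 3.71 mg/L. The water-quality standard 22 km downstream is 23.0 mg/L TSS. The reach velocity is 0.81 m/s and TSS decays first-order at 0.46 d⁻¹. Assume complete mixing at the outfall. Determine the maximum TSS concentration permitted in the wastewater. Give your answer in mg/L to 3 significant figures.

75.1 mg/L

297 L/s = 0.297 m³/s.
Travel time to the compliance point: t = 2.2e+04/0.81 = 2.716e+04 s = 0.3144 d; decay factor exp(−0.46·0.3144) = 0.8654.
So the concentration just after mixing may be at most 23/0.8654 = 26.58 mg/L.
Mass balance: 26.58·0.437 = 0.14·Cₑ + 0.297·3.71.
Cₑ = (11.61 − 1.102) / 0.14 = 75.09 mg/L.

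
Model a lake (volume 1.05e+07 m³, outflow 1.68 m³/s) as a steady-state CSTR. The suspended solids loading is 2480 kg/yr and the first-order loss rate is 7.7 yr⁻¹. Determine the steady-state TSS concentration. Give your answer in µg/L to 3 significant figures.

18.5 µg/L

Outflow Q = 1.68 m³/s × 3.156e+07 s/yr = 5.302e+07 m³/yr.
Steady-state CSTR mass balance: W = Q·C + k·V·C, so C = W/(Q + kV).
Q + kV = 5.302e+07 + 7.7·1.05e+07 = 1.339e+08 m³/yr.
C = 2480/1.339e+08 = 1.853e-05 kg/m³ = 0.01853 mg/L = 18.53 µg/L.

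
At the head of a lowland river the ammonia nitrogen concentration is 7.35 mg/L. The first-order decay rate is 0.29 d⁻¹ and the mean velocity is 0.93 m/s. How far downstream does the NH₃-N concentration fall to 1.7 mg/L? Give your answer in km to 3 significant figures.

From C = C₀·e^(−kt), t = ln(C₀/C)/k = ln(7.35/1.7)/0.29 = 1.464/0.29 = 5.049 d.
Distance = v·t = 0.93 m/s × 4.362e+05 s = 4.057e+05 m = 405.7 km.

406 km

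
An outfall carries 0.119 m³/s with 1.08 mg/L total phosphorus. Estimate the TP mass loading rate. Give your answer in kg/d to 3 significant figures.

Mass flux = Q·C = 0.119 m³/s × 1.08 g/m³ = 0.1285 g/s.
= 0.1285 g/s × 86.4 = 11.1 kg/d.

11.1 kg/d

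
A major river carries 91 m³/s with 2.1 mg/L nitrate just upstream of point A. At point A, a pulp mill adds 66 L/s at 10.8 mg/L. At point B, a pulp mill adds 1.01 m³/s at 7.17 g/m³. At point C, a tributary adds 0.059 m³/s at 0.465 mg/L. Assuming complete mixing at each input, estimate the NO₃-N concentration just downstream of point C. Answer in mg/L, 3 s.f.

2.16 mg/L

66 L/s = 0.066 m³/s.
After input A: C = (91·2.1 + 0.066·10.8) / 91.07 = 2.106 mg/L.
After input B: C = (91.07·2.106 + 1.01·7.17) / 92.08 = 2.162 mg/L.
After input C: C = (92.08·2.162 + 0.059·0.465) / 92.14 = 2.161 mg/L.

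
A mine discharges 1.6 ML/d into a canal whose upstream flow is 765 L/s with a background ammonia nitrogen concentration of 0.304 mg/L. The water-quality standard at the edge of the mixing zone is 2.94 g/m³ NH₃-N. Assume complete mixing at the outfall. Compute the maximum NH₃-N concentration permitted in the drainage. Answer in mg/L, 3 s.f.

1.6 ML/d = 0.01852 m³/s.
765 L/s = 0.765 m³/s.
Mass balance: 2.94·0.7835 = 0.01852·Cₑ + 0.765·0.304.
Cₑ = (2.304 − 0.2326) / 0.01852 = 111.8 mg/L.

112 mg/L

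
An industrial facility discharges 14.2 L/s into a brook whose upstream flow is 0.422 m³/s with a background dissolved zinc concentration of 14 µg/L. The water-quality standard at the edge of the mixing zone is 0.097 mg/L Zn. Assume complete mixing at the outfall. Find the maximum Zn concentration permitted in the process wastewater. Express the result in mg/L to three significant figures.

2.56 mg/L

14.2 L/s = 0.0142 m³/s.
14 µg/L = 0.014 mg/L.
Mass balance: 0.097·0.4362 = 0.0142·Cₑ + 0.422·0.014.
Cₑ = (0.04231 − 0.005908) / 0.0142 = 2.564 mg/L.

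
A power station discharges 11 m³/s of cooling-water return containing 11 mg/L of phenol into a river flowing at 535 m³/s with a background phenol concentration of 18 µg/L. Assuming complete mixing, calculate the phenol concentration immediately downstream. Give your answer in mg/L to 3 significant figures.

18 µg/L = 0.018 mg/L.
Flow-weighted mixing gives C = (11·11 + 535·0.018) / (11 + 535) = 130.6/546 = 0.2392 mg/L.

0.239 mg/L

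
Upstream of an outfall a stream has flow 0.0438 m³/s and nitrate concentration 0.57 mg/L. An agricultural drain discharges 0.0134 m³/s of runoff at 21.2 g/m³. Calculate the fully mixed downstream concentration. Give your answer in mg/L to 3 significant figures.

5.40 mg/L

Conservation of mass across the mixing zone: C = (0.0134·21.2 + 0.0438·0.57) / (0.0134 + 0.0438) = 0.309/0.0572 = 5.403 mg/L.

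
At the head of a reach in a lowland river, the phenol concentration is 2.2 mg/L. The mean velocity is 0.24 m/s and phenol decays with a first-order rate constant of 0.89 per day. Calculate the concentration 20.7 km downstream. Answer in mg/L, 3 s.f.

0.905 mg/L

Travel time t = 20.7 km / 0.24 m/s = 2.07e+04/0.24 = 8.625e+04 s = 0.9983 d.
First-order decay: C = 2.2·exp(−0.89·0.9983) = 2.2·0.4113 = 0.9048 mg/L.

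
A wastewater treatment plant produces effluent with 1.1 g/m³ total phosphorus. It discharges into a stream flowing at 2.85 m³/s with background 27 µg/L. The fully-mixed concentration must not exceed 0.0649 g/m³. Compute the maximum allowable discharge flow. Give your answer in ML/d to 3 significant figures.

9.02 ML/d

27 µg/L = 0.027 mg/L.
Mass balance at complete mixing: C_std·(Q_w + Q_r) = Q_w·C_e + Q_r·C_b.
Rearranging, Q_w = Q_r·(C_std − C_b)/(C_e − C_std) = 2.85·(0.0649 − 0.027) / (1.1 − 0.0649) = 0.1044 m³/s.
= 9.016 ML/d.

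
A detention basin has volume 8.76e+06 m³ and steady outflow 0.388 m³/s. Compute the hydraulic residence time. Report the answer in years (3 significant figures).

0.715 yr

Q = 0.388 m³/s × 3.156e+07 s/yr = 1.224e+07 m³/yr.
Hydraulic residence time τ = V/Q = 8.76e+06/1.224e+07 = 0.7154 yr.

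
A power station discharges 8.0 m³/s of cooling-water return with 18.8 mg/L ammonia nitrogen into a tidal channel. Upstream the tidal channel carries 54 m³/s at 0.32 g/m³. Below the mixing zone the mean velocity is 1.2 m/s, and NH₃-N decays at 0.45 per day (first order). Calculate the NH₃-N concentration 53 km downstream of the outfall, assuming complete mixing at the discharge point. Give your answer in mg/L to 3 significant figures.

2.15 mg/L

After complete mixing, C₀ = (8·18.8 + 54·0.32) / 62 = 2.705 mg/L.
Travel time t = 5.3e+04 m / 1.2 m/s = 4.417e+04 s = 0.5112 d.
C = 2.705·exp(−0.45·0.5112) = 2.705·0.7945 = 2.149 mg/L.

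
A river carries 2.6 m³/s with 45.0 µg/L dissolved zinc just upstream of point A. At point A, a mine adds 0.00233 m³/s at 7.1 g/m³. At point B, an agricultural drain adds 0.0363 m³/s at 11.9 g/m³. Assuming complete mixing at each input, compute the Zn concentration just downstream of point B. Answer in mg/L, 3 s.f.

0.214 mg/L

45.0 µg/L = 0.045 mg/L.
After input A: C = (2.6·0.045 + 0.00233·7.1) / 2.602 = 0.05132 mg/L.
After input B: C = (2.602·0.05132 + 0.0363·11.9) / 2.639 = 0.2143 mg/L.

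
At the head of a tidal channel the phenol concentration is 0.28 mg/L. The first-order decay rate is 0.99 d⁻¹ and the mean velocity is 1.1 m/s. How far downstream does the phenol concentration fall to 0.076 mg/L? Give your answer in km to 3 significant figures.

From C = C₀·e^(−kt), t = ln(C₀/C)/k = ln(0.28/0.076)/0.99 = 1.304/0.99 = 1.317 d.
Distance = v·t = 1.1 m/s × 1.138e+05 s = 1.252e+05 m = 125.2 km.

125 km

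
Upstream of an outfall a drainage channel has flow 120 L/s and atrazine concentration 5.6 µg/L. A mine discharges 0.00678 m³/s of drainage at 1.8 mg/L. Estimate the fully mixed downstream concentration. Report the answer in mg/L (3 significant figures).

120 L/s = 0.12 m³/s.
5.6 µg/L = 0.0056 mg/L.
By mass balance at complete mixing, C = (0.00678·1.8 + 0.12·0.0056) / (0.00678 + 0.12) = 0.01288/0.1268 = 0.1016 mg/L.

0.102 mg/L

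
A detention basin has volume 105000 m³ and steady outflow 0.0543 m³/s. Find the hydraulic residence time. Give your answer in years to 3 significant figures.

0.0613 yr

Q = 0.0543 m³/s × 3.156e+07 s/yr = 1.714e+06 m³/yr.
Hydraulic residence time τ = V/Q = 105000/1.714e+06 = 0.06128 yr.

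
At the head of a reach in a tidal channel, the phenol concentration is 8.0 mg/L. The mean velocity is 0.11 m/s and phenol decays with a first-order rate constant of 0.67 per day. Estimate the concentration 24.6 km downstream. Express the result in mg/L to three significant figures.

1.41 mg/L

Travel time t = 24.6 km / 0.11 m/s = 2.46e+04/0.11 = 2.236e+05 s = 2.588 d.
First-order decay: C = 8.0·exp(−0.67·2.588) = 8.0·0.1765 = 1.412 mg/L.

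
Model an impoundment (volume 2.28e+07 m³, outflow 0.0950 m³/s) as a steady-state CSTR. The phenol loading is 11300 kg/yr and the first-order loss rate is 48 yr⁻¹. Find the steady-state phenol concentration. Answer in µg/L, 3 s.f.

10.3 µg/L

Outflow Q = 0.0950 m³/s × 3.156e+07 s/yr = 2.998e+06 m³/yr.
Steady-state CSTR mass balance: W = Q·C + k·V·C, so C = W/(Q + kV).
Q + kV = 2.998e+06 + 48·2.28e+07 = 1.097e+09 m³/yr.
C = 11300/1.097e+09 = 1.03e-05 kg/m³ = 0.0103 mg/L = 10.3 µg/L.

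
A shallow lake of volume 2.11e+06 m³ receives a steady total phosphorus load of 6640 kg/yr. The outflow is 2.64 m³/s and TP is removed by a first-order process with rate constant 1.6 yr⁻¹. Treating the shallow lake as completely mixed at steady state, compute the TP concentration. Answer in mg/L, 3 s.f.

0.0766 mg/L

Outflow Q = 2.64 m³/s × 3.156e+07 s/yr = 8.331e+07 m³/yr.
Steady-state CSTR mass balance: W = Q·C + k·V·C, so C = W/(Q + kV).
Q + kV = 8.331e+07 + 1.6·2.11e+06 = 8.669e+07 m³/yr.
C = 6640/8.669e+07 = 7.66e-05 kg/m³ = 0.0766 mg/L.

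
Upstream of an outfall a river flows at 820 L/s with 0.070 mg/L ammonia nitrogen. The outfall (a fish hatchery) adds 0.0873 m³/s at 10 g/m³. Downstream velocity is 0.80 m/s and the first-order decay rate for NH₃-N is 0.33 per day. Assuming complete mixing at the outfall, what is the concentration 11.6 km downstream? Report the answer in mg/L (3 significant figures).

0.970 mg/L

820 L/s = 0.82 m³/s.
After complete mixing, C₀ = (0.0873·10 + 0.82·0.07) / 0.9073 = 1.025 mg/L.
Travel time t = 1.16e+04 m / 0.80 m/s = 1.45e+04 s = 0.1678 d.
C = 1.025·exp(−0.33·0.1678) = 1.025·0.9461 = 0.9702 mg/L.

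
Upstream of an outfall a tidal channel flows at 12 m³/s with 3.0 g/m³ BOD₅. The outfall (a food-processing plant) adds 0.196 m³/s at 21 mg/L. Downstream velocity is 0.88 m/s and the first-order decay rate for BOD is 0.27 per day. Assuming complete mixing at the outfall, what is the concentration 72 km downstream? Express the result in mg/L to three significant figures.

2.55 mg/L

After complete mixing, C₀ = (0.196·21 + 12·3) / 12.2 = 3.289 mg/L.
Travel time t = 7.2e+04 m / 0.88 m/s = 8.182e+04 s = 0.947 d.
C = 3.289·exp(−0.27·0.947) = 3.289·0.7744 = 2.547 mg/L.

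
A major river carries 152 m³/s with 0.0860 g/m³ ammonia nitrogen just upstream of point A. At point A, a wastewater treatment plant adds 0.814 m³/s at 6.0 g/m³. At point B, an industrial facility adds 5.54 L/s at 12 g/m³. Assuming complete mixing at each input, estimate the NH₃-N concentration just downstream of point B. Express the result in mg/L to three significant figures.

0.118 mg/L

After input A: C = (152·0.086 + 0.814·6) / 152.8 = 0.1175 mg/L.
5.54 L/s = 0.00554 m³/s.
After input B: C = (152.8·0.1175 + 0.00554·12) / 152.8 = 0.1179 mg/L.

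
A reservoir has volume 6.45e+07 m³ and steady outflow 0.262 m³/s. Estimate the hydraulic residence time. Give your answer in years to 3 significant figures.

7.80 yr

Q = 0.262 m³/s × 3.156e+07 s/yr = 8.268e+06 m³/yr.
Hydraulic residence time τ = V/Q = 6.45e+07/8.268e+06 = 7.801 yr.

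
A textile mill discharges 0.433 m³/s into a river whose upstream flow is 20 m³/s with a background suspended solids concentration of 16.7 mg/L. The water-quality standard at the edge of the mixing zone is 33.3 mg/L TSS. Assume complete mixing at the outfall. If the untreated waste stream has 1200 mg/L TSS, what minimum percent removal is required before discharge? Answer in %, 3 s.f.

Mass balance: 33.3·20.43 = 0.433·Cₑ + 20·16.7.
Cₑ = (680.4 − 334) / 0.433 = 800 mg/L.
Required removal = 1 − 800/1200 = 33.33 %.

33.3 %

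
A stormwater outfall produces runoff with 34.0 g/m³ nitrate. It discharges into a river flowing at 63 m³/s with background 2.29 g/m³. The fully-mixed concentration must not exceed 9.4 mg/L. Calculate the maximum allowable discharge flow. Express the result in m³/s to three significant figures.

Mass balance at complete mixing: C_std·(Q_w + Q_r) = Q_w·C_e + Q_r·C_b.
Rearranging, Q_w = Q_r·(C_std − C_b)/(C_e − C_std) = 63·(9.4 − 2.29) / (34 − 9.4) = 18.21 m³/s.

18.2 m³/s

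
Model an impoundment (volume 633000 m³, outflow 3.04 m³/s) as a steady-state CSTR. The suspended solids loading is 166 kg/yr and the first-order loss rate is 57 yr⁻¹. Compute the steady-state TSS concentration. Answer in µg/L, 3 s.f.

Outflow Q = 3.04 m³/s × 3.156e+07 s/yr = 9.594e+07 m³/yr.
Steady-state CSTR mass balance: W = Q·C + k·V·C, so C = W/(Q + kV).
Q + kV = 9.594e+07 + 57·633000 = 1.32e+08 m³/yr.
C = 166/1.32e+08 = 1.257e-06 kg/m³ = 0.001257 mg/L = 1.257 µg/L.

1.26 µg/L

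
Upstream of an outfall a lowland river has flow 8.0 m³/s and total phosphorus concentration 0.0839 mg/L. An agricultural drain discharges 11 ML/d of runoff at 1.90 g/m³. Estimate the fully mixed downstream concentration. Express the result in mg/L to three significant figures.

0.112 mg/L

11 ML/d = 0.1273 m³/s.
Flow-weighted mixing gives C = (0.1273·1.9 + 8·0.0839) / (0.1273 + 8) = 0.9131/8.127 = 0.1123 mg/L.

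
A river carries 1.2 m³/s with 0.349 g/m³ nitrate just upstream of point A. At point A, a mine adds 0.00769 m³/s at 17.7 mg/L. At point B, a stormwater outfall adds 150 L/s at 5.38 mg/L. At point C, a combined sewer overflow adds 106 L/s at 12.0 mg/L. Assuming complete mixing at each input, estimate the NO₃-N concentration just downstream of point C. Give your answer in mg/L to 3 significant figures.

1.80 mg/L

After input A: C = (1.2·0.349 + 0.00769·17.7) / 1.208 = 0.4595 mg/L.
150 L/s = 0.15 m³/s.
After input B: C = (1.208·0.4595 + 0.15·5.38) / 1.358 = 1.003 mg/L.
106 L/s = 0.106 m³/s.
After input C: C = (1.358·1.003 + 0.106·12) / 1.464 = 1.8 mg/L.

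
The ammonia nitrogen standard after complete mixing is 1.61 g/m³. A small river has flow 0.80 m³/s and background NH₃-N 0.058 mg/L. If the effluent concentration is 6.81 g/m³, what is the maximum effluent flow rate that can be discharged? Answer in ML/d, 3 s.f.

20.6 ML/d

Mass balance at complete mixing: C_std·(Q_w + Q_r) = Q_w·C_e + Q_r·C_b.
Rearranging, Q_w = Q_r·(C_std − C_b)/(C_e − C_std) = 0.80·(1.61 − 0.058) / (6.81 − 1.61) = 0.2388 m³/s.
= 20.63 ML/d.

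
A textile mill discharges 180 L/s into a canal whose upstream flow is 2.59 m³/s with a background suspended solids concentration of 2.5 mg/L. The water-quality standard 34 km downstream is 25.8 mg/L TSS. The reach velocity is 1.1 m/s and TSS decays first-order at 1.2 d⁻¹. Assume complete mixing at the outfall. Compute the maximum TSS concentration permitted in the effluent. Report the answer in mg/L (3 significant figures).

574 mg/L

180 L/s = 0.18 m³/s.
Travel time to the compliance point: t = 3.4e+04/1.1 = 3.091e+04 s = 0.3577 d; decay factor exp(−1.2·0.3577) = 0.651.
So the concentration just after mixing may be at most 25.8/0.651 = 39.63 mg/L.
Mass balance: 39.63·2.77 = 0.18·Cₑ + 2.59·2.5.
Cₑ = (109.8 − 6.475) / 0.18 = 573.9 mg/L.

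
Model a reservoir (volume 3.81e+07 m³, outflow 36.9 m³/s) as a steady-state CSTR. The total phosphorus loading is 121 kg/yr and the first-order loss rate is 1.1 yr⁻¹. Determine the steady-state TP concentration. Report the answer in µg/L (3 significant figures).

0.100 µg/L

Outflow Q = 36.9 m³/s × 3.156e+07 s/yr = 1.164e+09 m³/yr.
Steady-state CSTR mass balance: W = Q·C + k·V·C, so C = W/(Q + kV).
Q + kV = 1.164e+09 + 1.1·3.81e+07 = 1.206e+09 m³/yr.
C = 121/1.206e+09 = 1.003e-07 kg/m³ = 0.0001003 mg/L = 0.1003 µg/L.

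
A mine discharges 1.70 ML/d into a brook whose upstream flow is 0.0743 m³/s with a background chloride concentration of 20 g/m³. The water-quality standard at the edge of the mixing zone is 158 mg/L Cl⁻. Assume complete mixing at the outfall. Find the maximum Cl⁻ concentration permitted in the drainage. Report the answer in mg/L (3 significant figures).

1.70 ML/d = 0.01968 m³/s.
Mass balance: 158·0.09398 = 0.01968·Cₑ + 0.0743·20.
Cₑ = (14.85 − 1.486) / 0.01968 = 679.1 mg/L.

679 mg/L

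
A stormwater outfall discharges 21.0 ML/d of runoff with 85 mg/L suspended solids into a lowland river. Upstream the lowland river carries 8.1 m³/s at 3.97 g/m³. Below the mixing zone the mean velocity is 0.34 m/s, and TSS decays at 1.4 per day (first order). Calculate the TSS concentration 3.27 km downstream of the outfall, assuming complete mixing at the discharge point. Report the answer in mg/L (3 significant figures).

5.42 mg/L

21.0 ML/d = 0.2431 m³/s.
After complete mixing, C₀ = (0.2431·85 + 8.1·3.97) / 8.343 = 6.331 mg/L.
Travel time t = 3270 m / 0.34 m/s = 9618 s = 0.1113 d.
C = 6.331·exp(−1.4·0.1113) = 6.331·0.8557 = 5.417 mg/L.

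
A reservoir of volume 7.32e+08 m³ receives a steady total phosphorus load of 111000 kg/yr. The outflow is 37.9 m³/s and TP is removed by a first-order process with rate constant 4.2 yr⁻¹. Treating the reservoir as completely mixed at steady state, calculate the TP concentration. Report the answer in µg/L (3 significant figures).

26.0 µg/L

Outflow Q = 37.9 m³/s × 3.156e+07 s/yr = 1.196e+09 m³/yr.
Steady-state CSTR mass balance: W = Q·C + k·V·C, so C = W/(Q + kV).
Q + kV = 1.196e+09 + 4.2·7.32e+08 = 4.27e+09 m³/yr.
C = 111000/4.27e+09 = 2.599e-05 kg/m³ = 0.02599 mg/L = 25.99 µg/L.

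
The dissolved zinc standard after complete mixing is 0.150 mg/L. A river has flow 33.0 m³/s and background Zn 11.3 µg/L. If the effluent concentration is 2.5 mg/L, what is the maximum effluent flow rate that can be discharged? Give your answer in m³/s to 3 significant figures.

11.3 µg/L = 0.0113 mg/L.
Mass balance at complete mixing: C_std·(Q_w + Q_r) = Q_w·C_e + Q_r·C_b.
Rearranging, Q_w = Q_r·(C_std − C_b)/(C_e − C_std) = 33.0·(0.15 − 0.0113) / (2.5 − 0.15) = 1.948 m³/s.

1.95 m³/s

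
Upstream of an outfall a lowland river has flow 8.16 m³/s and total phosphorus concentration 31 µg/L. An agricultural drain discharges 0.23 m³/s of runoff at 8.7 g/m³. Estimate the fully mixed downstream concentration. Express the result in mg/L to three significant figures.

0.269 mg/L

31 µg/L = 0.031 mg/L.
By mass balance at complete mixing, C = (0.23·8.7 + 8.16·0.031) / (0.23 + 8.16) = 2.254/8.39 = 0.2686 mg/L.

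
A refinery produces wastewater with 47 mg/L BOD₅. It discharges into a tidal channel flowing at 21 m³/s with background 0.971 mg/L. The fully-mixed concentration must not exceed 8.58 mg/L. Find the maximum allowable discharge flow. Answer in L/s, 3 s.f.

Mass balance at complete mixing: C_std·(Q_w + Q_r) = Q_w·C_e + Q_r·C_b.
Rearranging, Q_w = Q_r·(C_std − C_b)/(C_e − C_std) = 21·(8.58 − 0.971) / (47 − 8.58) = 4.159 m³/s.
= 4159 L/s.

4160 L/s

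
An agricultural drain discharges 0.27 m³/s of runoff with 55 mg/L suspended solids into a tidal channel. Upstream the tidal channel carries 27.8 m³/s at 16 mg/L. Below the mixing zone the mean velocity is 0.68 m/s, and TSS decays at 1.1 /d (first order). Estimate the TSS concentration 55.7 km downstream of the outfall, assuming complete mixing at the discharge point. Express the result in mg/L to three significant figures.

5.77 mg/L

After complete mixing, C₀ = (0.27·55 + 27.8·16) / 28.07 = 16.38 mg/L.
Travel time t = 5.57e+04 m / 0.68 m/s = 8.191e+04 s = 0.9481 d.
C = 16.38·exp(−1.1·0.9481) = 16.38·0.3524 = 5.771 mg/L.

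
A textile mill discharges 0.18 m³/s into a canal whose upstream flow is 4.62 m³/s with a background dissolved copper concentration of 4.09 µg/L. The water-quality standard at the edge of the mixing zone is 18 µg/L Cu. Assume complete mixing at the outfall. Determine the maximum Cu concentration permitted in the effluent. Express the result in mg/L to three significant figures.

0.375 mg/L

4.09 µg/L = 0.00409 mg/L.
18 µg/L = 0.018 mg/L.
Mass balance: 0.018·4.8 = 0.18·Cₑ + 4.62·0.00409.
Cₑ = (0.0864 − 0.0189) / 0.18 = 0.375 mg/L.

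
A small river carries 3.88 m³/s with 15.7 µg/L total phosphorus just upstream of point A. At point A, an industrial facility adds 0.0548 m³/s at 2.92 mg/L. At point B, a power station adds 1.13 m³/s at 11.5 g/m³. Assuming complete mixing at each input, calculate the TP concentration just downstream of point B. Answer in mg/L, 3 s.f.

15.7 µg/L = 0.0157 mg/L.
After input A: C = (3.88·0.0157 + 0.0548·2.92) / 3.935 = 0.05615 mg/L.
After input B: C = (3.935·0.05615 + 1.13·11.5) / 5.065 = 2.609 mg/L.

2.61 mg/L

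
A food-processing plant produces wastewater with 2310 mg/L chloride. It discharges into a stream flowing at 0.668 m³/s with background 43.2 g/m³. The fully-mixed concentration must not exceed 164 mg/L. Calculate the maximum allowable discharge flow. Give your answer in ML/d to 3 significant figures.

Mass balance at complete mixing: C_std·(Q_w + Q_r) = Q_w·C_e + Q_r·C_b.
Rearranging, Q_w = Q_r·(C_std − C_b)/(C_e − C_std) = 0.668·(164 − 43.2) / (2310 − 164) = 0.0376 m³/s.
= 3.249 ML/d.

3.25 ML/d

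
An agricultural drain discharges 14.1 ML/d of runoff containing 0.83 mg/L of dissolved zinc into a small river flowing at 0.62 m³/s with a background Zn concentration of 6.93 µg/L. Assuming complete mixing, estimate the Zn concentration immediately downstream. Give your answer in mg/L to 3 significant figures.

0.178 mg/L

14.1 ML/d = 0.1632 m³/s.
6.93 µg/L = 0.00693 mg/L.
Conservation of mass across the mixing zone: C = (0.1632·0.83 + 0.62·0.00693) / (0.1632 + 0.62) = 0.1397/0.7832 = 0.1784 mg/L.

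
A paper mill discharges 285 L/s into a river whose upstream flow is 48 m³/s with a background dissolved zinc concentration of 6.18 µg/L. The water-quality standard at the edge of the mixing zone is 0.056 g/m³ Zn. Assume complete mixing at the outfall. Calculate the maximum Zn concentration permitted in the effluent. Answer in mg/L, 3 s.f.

285 L/s = 0.285 m³/s.
6.18 µg/L = 0.00618 mg/L.
Mass balance: 0.056·48.28 = 0.285·Cₑ + 48·0.00618.
Cₑ = (2.704 − 0.2966) / 0.285 = 8.447 mg/L.

8.45 mg/L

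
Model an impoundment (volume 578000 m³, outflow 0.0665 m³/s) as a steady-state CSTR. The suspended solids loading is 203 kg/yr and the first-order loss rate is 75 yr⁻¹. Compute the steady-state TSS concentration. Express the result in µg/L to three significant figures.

Outflow Q = 0.0665 m³/s × 3.156e+07 s/yr = 2.099e+06 m³/yr.
Steady-state CSTR mass balance: W = Q·C + k·V·C, so C = W/(Q + kV).
Q + kV = 2.099e+06 + 75·578000 = 4.545e+07 m³/yr.
C = 203/4.545e+07 = 4.467e-06 kg/m³ = 0.004467 mg/L = 4.467 µg/L.

4.47 µg/L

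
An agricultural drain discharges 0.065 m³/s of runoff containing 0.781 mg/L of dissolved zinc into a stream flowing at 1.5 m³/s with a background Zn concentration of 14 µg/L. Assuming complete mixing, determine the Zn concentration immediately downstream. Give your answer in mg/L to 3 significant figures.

14 µg/L = 0.014 mg/L.
Flow-weighted mixing gives C = (0.065·0.781 + 1.5·0.014) / (0.065 + 1.5) = 0.07177/1.565 = 0.04586 mg/L.

0.0459 mg/L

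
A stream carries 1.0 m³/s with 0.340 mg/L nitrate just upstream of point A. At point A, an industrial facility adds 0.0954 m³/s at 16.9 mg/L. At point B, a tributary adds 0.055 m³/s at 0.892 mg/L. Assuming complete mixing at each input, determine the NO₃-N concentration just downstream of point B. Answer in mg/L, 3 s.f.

1.74 mg/L

After input A: C = (1·0.34 + 0.0954·16.9) / 1.095 = 1.782 mg/L.
After input B: C = (1.095·1.782 + 0.055·0.892) / 1.15 = 1.74 mg/L.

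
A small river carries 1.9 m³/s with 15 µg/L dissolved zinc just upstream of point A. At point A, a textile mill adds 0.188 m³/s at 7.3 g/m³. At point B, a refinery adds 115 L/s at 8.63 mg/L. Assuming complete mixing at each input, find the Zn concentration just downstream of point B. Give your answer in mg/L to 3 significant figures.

1.09 mg/L

15 µg/L = 0.015 mg/L.
After input A: C = (1.9·0.015 + 0.188·7.3) / 2.088 = 0.6709 mg/L.
115 L/s = 0.115 m³/s.
After input B: C = (2.088·0.6709 + 0.115·8.63) / 2.203 = 1.086 mg/L.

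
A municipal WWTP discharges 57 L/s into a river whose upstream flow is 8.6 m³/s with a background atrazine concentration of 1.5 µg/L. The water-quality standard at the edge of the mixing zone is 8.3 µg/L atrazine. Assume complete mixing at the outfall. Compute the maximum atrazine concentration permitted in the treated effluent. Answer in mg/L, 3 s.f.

1.03 mg/L

57 L/s = 0.057 m³/s.
1.5 µg/L = 0.0015 mg/L.
8.3 µg/L = 0.0083 mg/L.
Mass balance: 0.0083·8.657 = 0.057·Cₑ + 8.6·0.0015.
Cₑ = (0.07185 − 0.0129) / 0.057 = 1.034 mg/L.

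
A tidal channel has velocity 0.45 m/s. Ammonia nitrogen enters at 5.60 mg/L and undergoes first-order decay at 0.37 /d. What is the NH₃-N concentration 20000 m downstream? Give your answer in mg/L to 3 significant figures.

4.63 mg/L

Travel time t = 20000 m / 0.45 m/s = 2e+04/0.45 = 4.444e+04 s = 0.5144 d.
First-order decay: C = 5.60·exp(−0.37·0.5144) = 5.60·0.8267 = 4.629 mg/L.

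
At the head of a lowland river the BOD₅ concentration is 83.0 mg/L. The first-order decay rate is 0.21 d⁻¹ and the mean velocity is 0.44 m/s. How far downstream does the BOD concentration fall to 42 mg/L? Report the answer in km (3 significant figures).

123 km

From C = C₀·e^(−kt), t = ln(C₀/C)/k = ln(83.0/42)/0.21 = 0.6812/0.21 = 3.244 d.
Distance = v·t = 0.44 m/s × 2.803e+05 s = 1.233e+05 m = 123.3 km.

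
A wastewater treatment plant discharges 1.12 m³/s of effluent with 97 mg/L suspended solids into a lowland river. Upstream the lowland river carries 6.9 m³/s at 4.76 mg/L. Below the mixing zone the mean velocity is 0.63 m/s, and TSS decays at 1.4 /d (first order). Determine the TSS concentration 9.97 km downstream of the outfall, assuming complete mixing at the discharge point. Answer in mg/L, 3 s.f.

After complete mixing, C₀ = (1.12·97 + 6.9·4.76) / 8.02 = 17.64 mg/L.
Travel time t = 9970 m / 0.63 m/s = 1.583e+04 s = 0.1832 d.
C = 17.64·exp(−1.4·0.1832) = 17.64·0.7738 = 13.65 mg/L.

13.7 mg/L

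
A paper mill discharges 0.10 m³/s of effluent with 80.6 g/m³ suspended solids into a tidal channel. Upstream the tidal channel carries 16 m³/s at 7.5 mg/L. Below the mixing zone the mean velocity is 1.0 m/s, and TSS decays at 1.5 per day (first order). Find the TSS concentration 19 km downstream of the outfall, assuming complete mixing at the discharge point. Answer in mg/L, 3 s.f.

After complete mixing, C₀ = (0.1·80.6 + 16·7.5) / 16.1 = 7.954 mg/L.
Travel time t = 1.9e+04 m / 1.0 m/s = 1.9e+04 s = 0.2199 d.
C = 7.954·exp(−1.5·0.2199) = 7.954·0.719 = 5.719 mg/L.

5.72 mg/L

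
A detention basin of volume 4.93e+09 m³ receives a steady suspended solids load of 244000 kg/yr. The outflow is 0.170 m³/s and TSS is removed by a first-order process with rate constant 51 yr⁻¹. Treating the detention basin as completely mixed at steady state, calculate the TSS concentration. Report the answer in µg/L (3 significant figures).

Outflow Q = 0.170 m³/s × 3.156e+07 s/yr = 5.365e+06 m³/yr.
Steady-state CSTR mass balance: W = Q·C + k·V·C, so C = W/(Q + kV).
Q + kV = 5.365e+06 + 51·4.93e+09 = 2.514e+11 m³/yr.
C = 244000/2.514e+11 = 9.704e-07 kg/m³ = 0.0009704 mg/L = 0.9704 µg/L.

0.970 µg/L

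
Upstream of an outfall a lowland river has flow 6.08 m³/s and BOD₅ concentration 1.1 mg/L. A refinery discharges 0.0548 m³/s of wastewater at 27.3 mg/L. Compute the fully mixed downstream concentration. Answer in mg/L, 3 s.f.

1.33 mg/L

Conservation of mass across the mixing zone: C = (0.0548·27.3 + 6.08·1.1) / (0.0548 + 6.08) = 8.184/6.135 = 1.334 mg/L.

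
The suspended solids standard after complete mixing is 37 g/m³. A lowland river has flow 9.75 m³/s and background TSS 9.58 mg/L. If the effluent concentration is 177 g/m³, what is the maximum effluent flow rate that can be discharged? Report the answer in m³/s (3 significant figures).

1.91 m³/s

Mass balance at complete mixing: C_std·(Q_w + Q_r) = Q_w·C_e + Q_r·C_b.
Rearranging, Q_w = Q_r·(C_std − C_b)/(C_e − C_std) = 9.75·(37 − 9.58) / (177 − 37) = 1.91 m³/s.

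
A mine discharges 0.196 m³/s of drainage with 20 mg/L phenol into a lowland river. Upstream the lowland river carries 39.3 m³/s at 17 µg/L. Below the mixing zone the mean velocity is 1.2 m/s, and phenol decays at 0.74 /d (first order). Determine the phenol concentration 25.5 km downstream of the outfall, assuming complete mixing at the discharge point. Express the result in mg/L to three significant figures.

17 µg/L = 0.017 mg/L.
After complete mixing, C₀ = (0.196·20 + 39.3·0.017) / 39.5 = 0.1162 mg/L.
Travel time t = 2.55e+04 m / 1.2 m/s = 2.125e+04 s = 0.2459 d.
C = 0.1162·exp(−0.74·0.2459) = 0.1162·0.8336 = 0.09684 mg/L.

0.0968 mg/L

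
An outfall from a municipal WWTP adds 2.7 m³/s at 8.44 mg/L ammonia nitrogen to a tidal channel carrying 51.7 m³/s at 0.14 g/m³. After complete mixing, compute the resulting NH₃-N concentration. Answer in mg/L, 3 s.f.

0.552 mg/L

By mass balance at complete mixing, C = (2.7·8.44 + 51.7·0.14) / (2.7 + 51.7) = 30.03/54.4 = 0.5519 mg/L.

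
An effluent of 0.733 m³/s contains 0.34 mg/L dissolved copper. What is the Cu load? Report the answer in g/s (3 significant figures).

Mass flux = Q·C = 0.733 m³/s × 0.34 g/m³ = 0.2492 g/s.

0.249 g/s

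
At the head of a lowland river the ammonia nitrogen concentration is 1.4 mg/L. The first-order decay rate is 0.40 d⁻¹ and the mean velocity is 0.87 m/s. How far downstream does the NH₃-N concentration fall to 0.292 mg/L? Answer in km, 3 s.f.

From C = C₀·e^(−kt), t = ln(C₀/C)/k = ln(1.4/0.292)/0.40 = 1.567/0.40 = 3.919 d.
Distance = v·t = 0.87 m/s × 3.386e+05 s = 2.946e+05 m = 294.6 km.

295 km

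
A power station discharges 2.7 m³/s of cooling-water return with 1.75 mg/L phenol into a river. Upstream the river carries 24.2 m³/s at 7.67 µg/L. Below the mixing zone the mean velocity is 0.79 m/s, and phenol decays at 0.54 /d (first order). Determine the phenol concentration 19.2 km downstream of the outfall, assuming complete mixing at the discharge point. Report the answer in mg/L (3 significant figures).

7.67 µg/L = 0.00767 mg/L.
After complete mixing, C₀ = (2.7·1.75 + 24.2·0.00767) / 26.9 = 0.1826 mg/L.
Travel time t = 1.92e+04 m / 0.79 m/s = 2.43e+04 s = 0.2813 d.
C = 0.1826·exp(−0.54·0.2813) = 0.1826·0.8591 = 0.1568 mg/L.

0.157 mg/L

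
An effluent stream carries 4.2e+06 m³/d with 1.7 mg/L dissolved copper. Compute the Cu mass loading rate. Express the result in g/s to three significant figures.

82.6 g/s

4.2e+06 m³/d = 48.61 m³/s.
Mass flux = Q·C = 48.61 m³/s × 1.7 g/m³ = 82.64 g/s.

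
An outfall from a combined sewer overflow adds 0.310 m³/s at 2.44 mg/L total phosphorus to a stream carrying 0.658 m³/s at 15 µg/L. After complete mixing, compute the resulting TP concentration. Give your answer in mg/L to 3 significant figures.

0.792 mg/L

15 µg/L = 0.015 mg/L.
Flow-weighted mixing gives C = (0.31·2.44 + 0.658·0.015) / (0.31 + 0.658) = 0.7663/0.968 = 0.7916 mg/L.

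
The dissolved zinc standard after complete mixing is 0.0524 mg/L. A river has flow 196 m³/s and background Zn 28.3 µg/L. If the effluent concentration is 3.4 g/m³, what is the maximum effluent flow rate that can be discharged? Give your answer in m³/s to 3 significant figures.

28.3 µg/L = 0.0283 mg/L.
Mass balance at complete mixing: C_std·(Q_w + Q_r) = Q_w·C_e + Q_r·C_b.
Rearranging, Q_w = Q_r·(C_std − C_b)/(C_e − C_std) = 196·(0.0524 − 0.0283) / (3.4 − 0.0524) = 1.411 m³/s.

1.41 m³/s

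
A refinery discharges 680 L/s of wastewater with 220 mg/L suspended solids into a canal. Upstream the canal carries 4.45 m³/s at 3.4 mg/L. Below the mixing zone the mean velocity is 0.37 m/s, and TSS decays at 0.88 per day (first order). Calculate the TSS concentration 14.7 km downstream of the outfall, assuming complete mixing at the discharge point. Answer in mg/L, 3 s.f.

21.4 mg/L

680 L/s = 0.68 m³/s.
After complete mixing, C₀ = (0.68·220 + 4.45·3.4) / 5.13 = 32.11 mg/L.
Travel time t = 1.47e+04 m / 0.37 m/s = 3.973e+04 s = 0.4598 d.
C = 32.11·exp(−0.88·0.4598) = 32.11·0.6672 = 21.42 mg/L.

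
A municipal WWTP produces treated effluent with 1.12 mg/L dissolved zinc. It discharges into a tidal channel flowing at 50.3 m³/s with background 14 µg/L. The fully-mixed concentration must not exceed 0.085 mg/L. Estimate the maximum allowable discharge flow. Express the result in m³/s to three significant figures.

14 µg/L = 0.014 mg/L.
Mass balance at complete mixing: C_std·(Q_w + Q_r) = Q_w·C_e + Q_r·C_b.
Rearranging, Q_w = Q_r·(C_std − C_b)/(C_e − C_std) = 50.3·(0.085 − 0.014) / (1.12 − 0.085) = 3.451 m³/s.

3.45 m³/s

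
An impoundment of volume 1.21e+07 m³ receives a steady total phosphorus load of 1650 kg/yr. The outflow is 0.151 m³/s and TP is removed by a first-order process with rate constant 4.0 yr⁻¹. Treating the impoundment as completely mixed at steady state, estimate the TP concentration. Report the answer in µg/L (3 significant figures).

31.0 µg/L

Outflow Q = 0.151 m³/s × 3.156e+07 s/yr = 4.765e+06 m³/yr.
Steady-state CSTR mass balance: W = Q·C + k·V·C, so C = W/(Q + kV).
Q + kV = 4.765e+06 + 4.0·1.21e+07 = 5.317e+07 m³/yr.
C = 1650/5.317e+07 = 3.104e-05 kg/m³ = 0.03104 mg/L = 31.04 µg/L.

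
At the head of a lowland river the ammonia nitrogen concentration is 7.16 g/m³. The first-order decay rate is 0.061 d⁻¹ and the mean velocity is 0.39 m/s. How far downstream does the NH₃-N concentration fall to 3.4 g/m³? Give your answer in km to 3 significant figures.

411 km

From C = C₀·e^(−kt), t = ln(C₀/C)/k = ln(7.16/3.4)/0.061 = 0.7447/0.061 = 12.21 d.
Distance = v·t = 0.39 m/s × 1.055e+06 s = 4.114e+05 m = 411.4 km.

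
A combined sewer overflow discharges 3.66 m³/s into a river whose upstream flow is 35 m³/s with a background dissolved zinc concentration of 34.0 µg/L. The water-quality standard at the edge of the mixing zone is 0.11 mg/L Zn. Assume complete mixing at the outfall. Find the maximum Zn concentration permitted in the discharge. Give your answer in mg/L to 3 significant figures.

34.0 µg/L = 0.034 mg/L.
Mass balance: 0.11·38.66 = 3.66·Cₑ + 35·0.034.
Cₑ = (4.253 − 1.19) / 3.66 = 0.8368 mg/L.

0.837 mg/L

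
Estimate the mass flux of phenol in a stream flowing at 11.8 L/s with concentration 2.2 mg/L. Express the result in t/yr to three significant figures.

0.819 t/yr

11.8 L/s = 0.0118 m³/s.
Mass flux = Q·C = 0.0118 m³/s × 2.2 g/m³ = 0.02596 g/s.
= 0.02596 g/s × 31.56 = 0.8192 t/yr.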